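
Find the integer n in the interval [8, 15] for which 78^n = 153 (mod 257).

14

Compute 78^8 mod 257 = 68, then multiply by 78 repeatedly:
  78^8=68  78^9=164  78^10=199  78^11=102  78^12=246
  78^13=170  78^14=153
Found 153 at exponent 14.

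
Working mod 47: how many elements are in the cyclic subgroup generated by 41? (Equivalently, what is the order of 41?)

The order of 41 must divide p − 1 = 46 = 2 · 23.
Divisors: 1, 2, 23, 46.
Check each in increasing order: 41^1 ≡ 41;  41^2 ≡ 36;  41^23 ≡ 46;  41^46 ≡ 1.
Smallest exponent giving 1 is 46.

46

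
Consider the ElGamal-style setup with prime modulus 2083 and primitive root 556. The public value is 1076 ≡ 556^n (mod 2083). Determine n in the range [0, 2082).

Baby-step giant-step with m = ceil(sqrt(2082)) = 46.
Baby table (556^j mod 2083 for j=0..45):
  0:1  1:556  2:852  3:871  4:1020  5:544  6:429  7:1062
  8:983  9:802  10:150  11:80  12:737  13:1504  14:941  15:363
  16:1860  17:992  18:1640  19:1569  20:1670  21:1585  22:151  23:636
  24:1589  25:292  26:1961  27:907  28:206  29:2054  30:540  31:288
  32:1820  33:1665  34:888  35:57  36:447  37:655  38:1738  39:1899
  40:1846  41:1540  42:127  43:1873  44:1971  45:218
Giant step factor: 556^(-46) ≡ 682 (mod 2083).
Scan 1076·682^i mod 2083 for i = 0, 1, …:
  i=0: 1076   i=1: 616   i=2: 1429   i=3: 1817
  i=4: 1892   i=5: 967   i=6: 1266   i=7: 1050
  i=8: 1631   i=9: 20     …   i=31: 580
  i=32: 1873
Match at i=32, j=43: n = 32·46 + 43 = 1515.

1515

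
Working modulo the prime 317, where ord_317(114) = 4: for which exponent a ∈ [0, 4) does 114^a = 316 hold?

2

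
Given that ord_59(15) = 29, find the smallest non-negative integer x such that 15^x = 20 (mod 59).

Successive powers of 15 modulo 59:
  15^0=1  15^1=15  15^2=48  15^3=12  15^4=3  15^5=45
  15^6=26  15^7=36  15^8=9  15^9=17  15^10=19  15^11=49
  15^12=27  15^13=51  15^14=57  15^15=29  15^16=22  15^17=35
  15^18=53  15^19=28  15^20=7  15^21=46  15^22=41  15^23=25
  15^24=21  15^25=20
So 15^25 ≡ 20 (mod 59), giving x = 25.

25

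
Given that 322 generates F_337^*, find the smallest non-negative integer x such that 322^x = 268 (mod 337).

141

Baby-step giant-step with m = ceil(sqrt(336)) = 19.
Baby table (322^j mod 337 for j=0..18):
  0:1  1:322  2:225  3:332  4:75  5:223  6:25  7:299
  8:233  9:212  10:190  11:183  12:288  13:61  14:96  15:245
  16:32  17:194  18:123
Giant step factor: 322^(-19) ≡ 238 (mod 337).
Scan 268·238^i mod 337 for i = 0, 1, …:
  i=0: 268   i=1: 91   i=2: 90   i=3: 189
  i=4: 161   i=5: 237   i=6: 127   i=7: 233
Match at i=7, j=8: x = 7·19 + 8 = 141.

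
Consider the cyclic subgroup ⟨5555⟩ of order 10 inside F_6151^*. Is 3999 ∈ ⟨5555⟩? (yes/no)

no

⟨5555⟩ has order 10; its elements mod 6151 are {1, 596, 1542, 2533, 2673, 3478, 3618, 4609, 5555, 6150}.
3999 is not in this set.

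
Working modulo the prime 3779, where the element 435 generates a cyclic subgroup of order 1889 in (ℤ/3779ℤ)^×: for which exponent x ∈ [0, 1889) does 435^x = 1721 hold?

Baby-step giant-step with m = ceil(sqrt(1889)) = 44.
Baby table (435^j mod 3779 for j=0..43):
  0:1  1:435  2:275  3:2476  4:45  5:680  6:1038  7:1829
  8:2025  9:368  10:1362  11:2946  12:429  13:1444  14:826  15:305
  16:410  17:737  18:3159  19:2388  20:3334  21:2933  22:2332  23:1648
  24:2649  25:3499  26:2907  27:2359  28:2056  29:2516  30:2329  31:343
  32:1824  33:3629  34:2772  35:319  36:2721  37:808  38:33  39:3018
  40:1517  41:2349  42:1485  43:3545
Giant step factor: 435^(-44) ≡ 2115 (mod 3779).
Scan 1721·2115^i mod 3779 for i = 0, 1, …:
  i=0: 1721   i=1: 738   i=2: 143   i=3: 125
  i=4: 3624   i=5: 948   i=6: 2150   i=7: 1113
  i=8: 3457   i=9: 2969   i=10: 2516
Match at i=10, j=29: x = 10·44 + 29 = 469.

469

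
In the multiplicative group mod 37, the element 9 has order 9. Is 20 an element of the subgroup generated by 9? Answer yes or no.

⟨9⟩ has order 9; its elements mod 37 are {1, 7, 9, 10, 12, 16, 26, 33, 34}.
20 is not in this set.

no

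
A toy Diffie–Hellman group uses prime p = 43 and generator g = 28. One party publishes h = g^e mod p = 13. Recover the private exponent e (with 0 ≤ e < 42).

Baby-step giant-step with m = ceil(sqrt(42)) = 7.
Baby table (28^j mod 43 for j=0..6):
  0:1  1:28  2:10  3:22  4:14  5:5  6:11
Giant step factor: 28^(-7) ≡ 37 (mod 43).
Scan 13·37^i mod 43 for i = 0, 1, …:
  i=0: 13   i=1: 8   i=2: 38   i=3: 30
  i=4: 35   i=5: 5
Match at i=5, j=5: e = 5·7 + 5 = 40.

40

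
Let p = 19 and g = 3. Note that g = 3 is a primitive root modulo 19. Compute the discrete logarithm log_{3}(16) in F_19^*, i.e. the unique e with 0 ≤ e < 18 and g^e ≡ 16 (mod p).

10

Successive powers of 3 modulo 19:
  3^0=1  3^1=3  3^2=9  3^3=8  3^4=5  3^5=15
  3^6=7  3^7=2  3^8=6  3^9=18  3^10=16
So 3^10 ≡ 16 (mod 19), giving e = 10.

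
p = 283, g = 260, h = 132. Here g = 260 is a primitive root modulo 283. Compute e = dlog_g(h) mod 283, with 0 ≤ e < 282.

243

Baby-step giant-step with m = ceil(sqrt(282)) = 17.
Baby table (260^j mod 283 for j=0..16):
  0:1  1:260  2:246  3:2  4:237  5:209  6:4  7:191
  8:135  9:8  10:99  11:270  12:16  13:198  14:257  15:32
  16:113
Giant step factor: 260^(-17) ≡ 234 (mod 283).
Scan 132·234^i mod 283 for i = 0, 1, …:
  i=0: 132   i=1: 41   i=2: 255   i=3: 240
  i=4: 126   i=5: 52   i=6: 282   i=7: 49
  i=8: 146   i=9: 204     …   i=13: 169
  i=14: 209
Match at i=14, j=5: e = 14·17 + 5 = 243.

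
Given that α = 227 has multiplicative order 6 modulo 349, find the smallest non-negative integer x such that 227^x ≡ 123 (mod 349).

Successive powers of 227 modulo 349:
  227^0=1  227^1=227  227^2=226  227^3=348  227^4=122  227^5=123
So 227^5 ≡ 123 (mod 349), giving x = 5.

5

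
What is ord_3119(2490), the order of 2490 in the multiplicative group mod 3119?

The order of 2490 must divide p − 1 = 3118 = 2 · 1559.
Divisors: 1, 2, 1559, 3118.
Check each in increasing order: 2490^1 ≡ 2490;  2490^2 ≡ 2647;  2490^1559 ≡ 3118;  2490^3118 ≡ 1.
Smallest exponent giving 1 is 3118.

3118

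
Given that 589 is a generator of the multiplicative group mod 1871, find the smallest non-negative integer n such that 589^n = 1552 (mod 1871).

Baby-step giant-step with m = ceil(sqrt(1870)) = 44.
Baby table (589^j mod 1871 for j=0..43):
  0:1  1:589  2:786  3:817  4:366  5:409  6:1413  7:1533
  8:1115  9:14  10:762  11:1649  12:212  13:1382  14:113  15:1072
  16:881  17:642  18:196  19:1313  20:634  21:1097  22:638  23:1582
  24:40  25:1108  26:1504  27:873  28:1543  29:1392  30:390  31:1448
  32:1567  33:560  34:544  35:475  36:996  37:1021  38:778  39:1718
  40:1562  41:1357  42:356  43:132
Giant step factor: 589^(-44) ≡ 765 (mod 1871).
Scan 1552·765^i mod 1871 for i = 0, 1, …:
  i=0: 1552   i=1: 1066   i=2: 1605   i=3: 449
  i=4: 1092   i=5: 914   i=6: 1327   i=7: 1073
  i=8: 1347   i=9: 1405     …   i=27: 847
  i=28: 589
Match at i=28, j=1: n = 28·44 + 1 = 1233.

1233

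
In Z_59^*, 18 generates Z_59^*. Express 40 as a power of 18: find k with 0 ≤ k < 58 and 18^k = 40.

Baby-step giant-step with m = ceil(sqrt(58)) = 8.
Baby table (18^j mod 59 for j=0..7):
  0:1  1:18  2:29  3:50  4:15  5:34  6:22  7:42
Giant step factor: 18^(-8) ≡ 16 (mod 59).
Scan 40·16^i mod 59 for i = 0, 1, …:
  i=0: 40   i=1: 50
Match at i=1, j=3: k = 1·8 + 3 = 11.

11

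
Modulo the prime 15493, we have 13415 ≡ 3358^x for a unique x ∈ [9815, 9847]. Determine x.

Compute 3358^9815 mod 15493 = 4883, then multiply by 3358 repeatedly:
  3358^9815=4883  3358^9816=5520  3358^9817=6532  3358^9818=11861  3358^9819=12228
  3358^9820=5174  3358^9821=6639  3358^9822=14828  3358^9823=13415
Found 13415 at exponent 9823.

9823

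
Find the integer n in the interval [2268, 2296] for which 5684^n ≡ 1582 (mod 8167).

Compute 5684^2268 mod 8167 = 5600, then multiply by 5684 repeatedly:
  5684^2268=5600  5684^2269=3601  5684^2270=1582
Found 1582 at exponent 2270.

2270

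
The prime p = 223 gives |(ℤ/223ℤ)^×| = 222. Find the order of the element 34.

37

The order of 34 must divide p − 1 = 222 = 2 · 3 · 37.
Divisors: 1, 2, 3, 6, 37, 74, 111, 222.
Check each in increasing order: 34^1 ≡ 34;  34^2 ≡ 41;  34^3 ≡ 56;  34^6 ≡ 14;  34^37 ≡ 1.
Smallest exponent giving 1 is 37.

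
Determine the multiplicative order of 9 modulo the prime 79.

39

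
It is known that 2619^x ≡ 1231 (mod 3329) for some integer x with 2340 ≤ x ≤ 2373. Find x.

2367

Compute 2619^2340 mod 3329 = 1235, then multiply by 2619 repeatedly:
  2619^2340=1235  2619^2341=2006  2619^2342=552  2619^2343=902  2619^2344=2077
  2619^2345=77  2619^2346=1923  2619^2347=2889  2619^2348=2803  2619^2349=612
  2619^2350=1579  2619^2351=783  2619^2352=13  2619^2353=757  2619^2354=1828
  2619^2355=430  2619^2356=968  2619^2357=1823  2619^2358=651  2619^2359=521
  2619^2360=2938  2619^2361=1303  2619^2362=332  2619^2363=639  2619^2364=2383
  2619^2365=2531  2619^2366=650  2619^2367=1231
Found 1231 at exponent 2367.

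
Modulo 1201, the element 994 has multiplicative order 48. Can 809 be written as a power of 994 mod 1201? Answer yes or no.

no

809 ∈ ⟨994⟩ iff 809^48 ≡ 1 (mod 1201), since |⟨994⟩| = 48.
809^48 mod 1201 = 319.
Since 319 ≠ 1, 809 does not lie in the subgroup.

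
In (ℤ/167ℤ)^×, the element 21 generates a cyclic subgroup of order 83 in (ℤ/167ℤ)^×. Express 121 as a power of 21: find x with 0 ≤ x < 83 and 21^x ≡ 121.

77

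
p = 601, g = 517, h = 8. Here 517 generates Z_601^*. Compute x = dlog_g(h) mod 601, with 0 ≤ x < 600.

Baby-step giant-step with m = ceil(sqrt(600)) = 25.
Baby table (517^j mod 601 for j=0..24):
  0:1  1:517  2:445  3:483  4:296  5:378  6:101  7:531
  8:471  9:102  10:447  11:315  12:585  13:142  14:92  15:85
  16:72  17:563  18:187  19:519  20:277  21:171  22:60  23:369
  24:256
Giant step factor: 517^(-25) ≡ 214 (mod 601).
Scan 8·214^i mod 601 for i = 0, 1, …:
  i=0: 8   i=1: 510   i=2: 359   i=3: 499
  i=4: 409   i=5: 381   i=6: 399   i=7: 44
  i=8: 401   i=9: 472     …   i=14: 242
  i=15: 102
Match at i=15, j=9: x = 15·25 + 9 = 384.

384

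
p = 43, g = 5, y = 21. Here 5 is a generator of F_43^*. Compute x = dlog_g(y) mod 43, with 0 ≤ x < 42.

30

Successive powers of 5 modulo 43:
  5^0=1  5^1=5  5^2=25  5^3=39  5^4=23  5^5=29
  5^6=16  5^7=37  5^8=13  5^9=22  5^10=24  5^11=34
  5^12=41  5^13=33  5^14=36  5^15=8  5^16=40  5^17=28
  5^18=11  5^19=12  5^20=17  5^21=42  5^22=38  5^23=18
  5^24=4  5^25=20  5^26=14  5^27=27  5^28=6  5^29=30
  5^30=21
So 5^30 ≡ 21 (mod 43), giving x = 30.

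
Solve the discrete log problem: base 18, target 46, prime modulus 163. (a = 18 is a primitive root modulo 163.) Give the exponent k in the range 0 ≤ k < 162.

20

Baby-step giant-step with m = ceil(sqrt(162)) = 13.
Baby table (18^j mod 163 for j=0..12):
  0:1  1:18  2:161  3:127  4:4  5:72  6:155  7:19
  8:16  9:125  10:131  11:76  12:64
Giant step factor: 18^(-13) ≡ 89 (mod 163).
Scan 46·89^i mod 163 for i = 0, 1, …:
  i=0: 46   i=1: 19
Match at i=1, j=7: k = 1·13 + 7 = 20.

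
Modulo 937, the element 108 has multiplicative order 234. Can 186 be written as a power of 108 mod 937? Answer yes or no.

186 ∈ ⟨108⟩ iff 186^234 ≡ 1 (mod 937), since |⟨108⟩| = 234.
186^234 mod 937 = 936.
Since 936 ≠ 1, 186 does not lie in the subgroup.

no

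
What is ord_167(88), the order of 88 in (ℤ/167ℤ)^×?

83

The order of 88 must divide p − 1 = 166 = 2 · 83.
Divisors: 1, 2, 83, 166.
Check each in increasing order: 88^1 ≡ 88;  88^2 ≡ 62;  88^83 ≡ 1.
Smallest exponent giving 1 is 83.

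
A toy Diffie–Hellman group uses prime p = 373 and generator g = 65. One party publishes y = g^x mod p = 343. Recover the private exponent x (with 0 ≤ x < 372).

54

Baby-step giant-step with m = ceil(sqrt(372)) = 20.
Baby table (65^j mod 373 for j=0..19):
  0:1  1:65  2:122  3:97  4:337  5:271  6:84  7:238
  8:177  9:315  10:333  11:11  12:342  13:223  14:321  15:350
  16:370  17:178  18:7  19:82
Giant step factor: 65^(-20) ≡ 38 (mod 373).
Scan 343·38^i mod 373 for i = 0, 1, …:
  i=0: 343   i=1: 352   i=2: 321
Match at i=2, j=14: x = 2·20 + 14 = 54.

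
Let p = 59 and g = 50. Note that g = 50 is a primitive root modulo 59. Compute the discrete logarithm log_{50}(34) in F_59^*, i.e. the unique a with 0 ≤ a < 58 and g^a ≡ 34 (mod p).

Successive powers of 50 modulo 59:
  50^0=1  50^1=50  50^2=22  50^3=38  50^4=12  50^5=10
  50^6=28  50^7=43  50^8=26  50^9=2  50^10=41  50^11=44
  50^12=17  50^13=24  50^14=20  50^15=56  50^16=27  50^17=52
  50^18=4  50^19=23  50^20=29  50^21=34
So 50^21 ≡ 34 (mod 59), giving a = 21.

21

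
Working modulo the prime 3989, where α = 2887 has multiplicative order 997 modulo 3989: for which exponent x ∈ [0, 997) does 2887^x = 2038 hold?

351

Baby-step giant-step with m = ceil(sqrt(997)) = 32.
Baby table (2887^j mod 3989 for j=0..31):
  0:1  1:2887  2:1748  3:391  4:3919  5:1349  6:1299  7:553
  8:911  9:1306  10:817  11:1180  12:54  13:327  14:2645  15:1169
  16:209  17:1044  18:2333  19:1939  20:1326  21:2711  22:239  23:3885
  24:2916  25:1702  26:3215  27:3291  28:3308  29:530  30:2323  31:992
Giant step factor: 2887^(-32) ≡ 826 (mod 3989).
Scan 2038·826^i mod 3989 for i = 0, 1, …:
  i=0: 2038   i=1: 30   i=2: 846   i=3: 721
  i=4: 1185   i=5: 1505   i=6: 2551   i=7: 934
  i=8: 1607   i=9: 3034   i=10: 992
Match at i=10, j=31: x = 10·32 + 31 = 351.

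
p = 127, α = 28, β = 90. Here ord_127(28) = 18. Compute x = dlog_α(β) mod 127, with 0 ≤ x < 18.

5

Successive powers of 28 modulo 127:
  28^0=1  28^1=28  28^2=22  28^3=108  28^4=103  28^5=90
So 28^5 ≡ 90 (mod 127), giving x = 5.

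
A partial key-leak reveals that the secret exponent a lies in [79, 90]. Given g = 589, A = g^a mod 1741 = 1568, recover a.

79

Compute 589^79 mod 1741 = 1568, then multiply by 589 repeatedly:
  589^79=1568
Found 1568 at exponent 79.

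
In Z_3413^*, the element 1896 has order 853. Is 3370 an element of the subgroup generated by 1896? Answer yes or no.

3370 ∈ ⟨1896⟩ iff 3370^853 ≡ 1 (mod 3413), since |⟨1896⟩| = 853.
3370^853 mod 3413 = 3412.
Since 3412 ≠ 1, 3370 does not lie in the subgroup.

no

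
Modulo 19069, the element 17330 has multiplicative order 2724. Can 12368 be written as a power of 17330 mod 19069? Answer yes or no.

12368 ∈ ⟨17330⟩ iff 12368^2724 ≡ 1 (mod 19069), since |⟨17330⟩| = 2724.
12368^2724 mod 19069 = 17098.
Since 17098 ≠ 1, 12368 does not lie in the subgroup.

no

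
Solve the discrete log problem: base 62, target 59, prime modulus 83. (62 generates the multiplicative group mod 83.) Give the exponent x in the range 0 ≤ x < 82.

24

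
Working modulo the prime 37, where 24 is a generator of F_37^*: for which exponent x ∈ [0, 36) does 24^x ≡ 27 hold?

30

Successive powers of 24 modulo 37:
  24^0=1  24^1=24  24^2=21  24^3=23  24^4=34  24^5=2
  24^6=11  24^7=5  24^8=9  24^9=31  24^10=4  24^11=22
  24^12=10  24^13=18  24^14=25  24^15=8  24^16=7  24^17=20
  24^18=36  24^19=13  24^20=16  24^21=14  24^22=3  24^23=35
  24^24=26  24^25=32  24^26=28  24^27=6  24^28=33  24^29=15
  24^30=27
So 24^30 ≡ 27 (mod 37), giving x = 30.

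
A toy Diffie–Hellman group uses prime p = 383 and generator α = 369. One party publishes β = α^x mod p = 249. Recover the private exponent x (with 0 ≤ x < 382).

Baby-step giant-step with m = ceil(sqrt(382)) = 20.
Baby table (369^j mod 383 for j=0..19):
  0:1  1:369  2:196  3:320  4:116  5:291  6:139  7:352
  8:51  9:52  10:38  11:234  12:171  13:287  14:195  15:334
  16:303  17:354  18:23  19:61
Giant step factor: 369^(-20) ≡ 309 (mod 383).
Scan 249·309^i mod 383 for i = 0, 1, …:
  i=0: 249   i=1: 341   i=2: 44   i=3: 191
  i=4: 37   i=5: 326   i=6: 5   i=7: 13
  i=8: 187   i=9: 333     …   i=16: 22
  i=17: 287
Match at i=17, j=13: x = 17·20 + 13 = 353.

353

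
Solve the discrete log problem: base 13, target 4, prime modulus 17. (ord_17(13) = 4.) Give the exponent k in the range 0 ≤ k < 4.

Successive powers of 13 modulo 17:
  13^0=1  13^1=13  13^2=16  13^3=4
So 13^3 ≡ 4 (mod 17), giving k = 3.

3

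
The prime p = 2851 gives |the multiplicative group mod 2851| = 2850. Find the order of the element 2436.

25

The order of 2436 must divide p − 1 = 2850 = 2 · 3 · 5^2 · 19.
Divisors: 1, 2, 3, 5, 6, 10, 15, 19, 25, 30, 38, 50, 57, 75, 95, 114, 150, 190, 285, 475, 570, 950, 1425, 2850.
Check each in increasing order: 2436^1 ≡ 2436;  2436^2 ≡ 1165;  2436^3 ≡ 1195;  2436^5 ≡ 887;  2436^6 ≡ 2525;  2436^10 ≡ 2744;  2436^15 ≡ 2025;  2436^19 ≡ 2370;  2436^25 ≡ 1.
Smallest exponent giving 1 is 25.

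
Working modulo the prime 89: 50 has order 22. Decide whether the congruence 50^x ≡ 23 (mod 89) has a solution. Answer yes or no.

no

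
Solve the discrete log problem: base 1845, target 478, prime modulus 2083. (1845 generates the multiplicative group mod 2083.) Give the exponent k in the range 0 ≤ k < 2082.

911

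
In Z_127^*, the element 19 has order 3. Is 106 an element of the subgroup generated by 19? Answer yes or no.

no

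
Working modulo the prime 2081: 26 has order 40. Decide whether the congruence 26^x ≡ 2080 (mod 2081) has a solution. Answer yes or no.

2080 ∈ ⟨26⟩ iff 2080^40 ≡ 1 (mod 2081), since |⟨26⟩| = 40.
2080^40 mod 2081 = 1.
Since 1 = 1, 2080 lies in the subgroup.

yes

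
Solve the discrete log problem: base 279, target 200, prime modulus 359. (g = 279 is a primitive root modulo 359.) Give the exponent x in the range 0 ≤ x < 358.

Baby-step giant-step with m = ceil(sqrt(358)) = 19.
Baby table (279^j mod 359 for j=0..18):
  0:1  1:279  2:297  3:293  4:254  5:143  6:48  7:109
  8:255  9:63  10:345  11:43  12:150  13:206  14:34  15:152
  16:46  17:269  18:20
Giant step factor: 279^(-19) ≡ 278 (mod 359).
Scan 200·278^i mod 359 for i = 0, 1, …:
  i=0: 200   i=1: 314   i=2: 55   i=3: 212
  i=4: 60   i=5: 166   i=6: 196   i=7: 279
Match at i=7, j=1: x = 7·19 + 1 = 134.

134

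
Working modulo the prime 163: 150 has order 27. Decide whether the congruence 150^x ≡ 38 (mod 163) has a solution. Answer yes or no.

yes

38 ∈ ⟨150⟩ iff 38^27 ≡ 1 (mod 163), since |⟨150⟩| = 27.
38^27 mod 163 = 1.
Since 1 = 1, 38 lies in the subgroup.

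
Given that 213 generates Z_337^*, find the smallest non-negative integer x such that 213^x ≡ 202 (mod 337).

Baby-step giant-step with m = ceil(sqrt(336)) = 19.
Baby table (213^j mod 337 for j=0..18):
  0:1  1:213  2:211  3:122  4:37  5:130  6:56  7:133
  8:21  9:92  10:50  11:203  12:103  13:34  14:165  15:97
  16:104  17:247  18:39
Giant step factor: 213^(-19) ≡ 317 (mod 337).
Scan 202·317^i mod 337 for i = 0, 1, …:
  i=0: 202   i=1: 4   i=2: 257   i=3: 252
  i=4: 15   i=5: 37
Match at i=5, j=4: x = 5·19 + 4 = 99.

99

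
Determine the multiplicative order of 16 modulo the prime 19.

9

The order of 16 must divide p − 1 = 18 = 2 · 3^2.
Divisors: 1, 2, 3, 6, 9, 18.
Check each in increasing order: 16^1 ≡ 16;  16^2 ≡ 9;  16^3 ≡ 11;  16^6 ≡ 7;  16^9 ≡ 1.
Smallest exponent giving 1 is 9.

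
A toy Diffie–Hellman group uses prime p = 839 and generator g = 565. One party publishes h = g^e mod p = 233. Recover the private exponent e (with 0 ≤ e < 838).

571

Baby-step giant-step with m = ceil(sqrt(838)) = 29.
Baby table (565^j mod 839 for j=0..28):
  0:1  1:565  2:405  3:617  4:420  5:702  6:622  7:728
  8:210  9:351  10:311  11:364  12:105  13:595  14:575  15:182
  16:472  17:717  18:707  19:91  20:236  21:778  22:773  23:465
  24:118  25:389  26:806  27:652  28:59
Giant step factor: 565^(-29) ≡ 220 (mod 839).
Scan 233·220^i mod 839 for i = 0, 1, …:
  i=0: 233   i=1: 81   i=2: 201   i=3: 592
  i=4: 195   i=5: 111   i=6: 89   i=7: 283
  i=8: 174   i=9: 525     …   i=18: 596
  i=19: 236
Match at i=19, j=20: e = 19·29 + 20 = 571.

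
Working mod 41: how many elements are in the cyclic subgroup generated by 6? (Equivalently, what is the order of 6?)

The order of 6 must divide p − 1 = 40 = 2^3 · 5.
Divisors: 1, 2, 4, 5, 8, 10, 20, 40.
Check each in increasing order: 6^1 ≡ 6;  6^2 ≡ 36;  6^4 ≡ 25;  6^5 ≡ 27;  6^8 ≡ 10;  6^10 ≡ 32;  6^20 ≡ 40;  6^40 ≡ 1.
Smallest exponent giving 1 is 40.

40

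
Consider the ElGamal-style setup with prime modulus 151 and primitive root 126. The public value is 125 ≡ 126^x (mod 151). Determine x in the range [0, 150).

114

Baby-step giant-step with m = ceil(sqrt(150)) = 13.
Baby table (126^j mod 151 for j=0..12):
  0:1  1:126  2:21  3:79  4:139  5:149  6:50  7:109
  8:144  9:24  10:4  11:51  12:84
Giant step factor: 126^(-13) ≡ 54 (mod 151).
Scan 125·54^i mod 151 for i = 0, 1, …:
  i=0: 125   i=1: 106   i=2: 137   i=3: 150
  i=4: 97   i=5: 104   i=6: 29   i=7: 56
  i=8: 4
Match at i=8, j=10: x = 8·13 + 10 = 114.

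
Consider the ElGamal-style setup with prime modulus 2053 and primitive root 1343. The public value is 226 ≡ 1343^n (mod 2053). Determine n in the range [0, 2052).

Baby-step giant-step with m = ceil(sqrt(2052)) = 46.
Baby table (1343^j mod 2053 for j=0..45):
  0:1  1:1343  2:1115  3:808  4:1160  5:1706  6:10  7:1112
  8:885  9:1921  10:1335  11:636  12:100  13:855  14:638  15:733
  16:1032  17:201  18:1000  19:338  20:221  21:1171  22:55  23:2010
  24:1788  25:1327  26:157  27:1445  28:550  29:1623  30:1456  31:952
  32:1570  33:79  34:1394  35:1859  36:189  37:1308  38:1329  39:790
  40:1622  41:113  42:1890  43:762  44:972  45:1741
Giant step factor: 1343^(-46) ≡ 1580 (mod 2053).
Scan 226·1580^i mod 2053 for i = 0, 1, …:
  i=0: 226   i=1: 1911   i=2: 1470   i=3: 657
  i=4: 1295   i=5: 1312   i=6: 1483   i=7: 667
  i=8: 671   i=9: 832     …   i=42: 661
  i=43: 1456
Match at i=43, j=30: n = 43·46 + 30 = 2008.

2008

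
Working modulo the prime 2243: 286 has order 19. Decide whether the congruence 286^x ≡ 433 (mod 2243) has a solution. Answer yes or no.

yes

⟨286⟩ has order 19; its elements mod 2243 are {1, 226, 286, 433, 473, 696, 698, 738, 806, 1048, 1320, 1333, 1409, 1477, 1672, 1730, 1832, 1838, 2171}.
433 is in this set.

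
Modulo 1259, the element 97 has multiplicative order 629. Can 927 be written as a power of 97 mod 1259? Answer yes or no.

no

927 ∈ ⟨97⟩ iff 927^629 ≡ 1 (mod 1259), since |⟨97⟩| = 629.
927^629 mod 1259 = 1258.
Since 1258 ≠ 1, 927 does not lie in the subgroup.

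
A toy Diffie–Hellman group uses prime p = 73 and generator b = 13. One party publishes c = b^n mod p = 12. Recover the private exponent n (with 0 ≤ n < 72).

26

Successive powers of 13 modulo 73:
  13^0=1  13^1=13  13^2=23  13^3=7  13^4=18  13^5=15
  13^6=49  13^7=53  13^8=32  13^9=51  13^10=6  13^11=5
  13^12=65  13^13=42  13^14=35  13^15=17  13^16=2  13^17=26
  13^18=46  13^19=14  13^20=36  13^21=30  13^22=25  13^23=33
  13^24=64  13^25=29  13^26=12
So 13^26 ≡ 12 (mod 73), giving n = 26.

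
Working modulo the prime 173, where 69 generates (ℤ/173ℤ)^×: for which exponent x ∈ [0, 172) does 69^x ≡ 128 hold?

77

Baby-step giant-step with m = ceil(sqrt(172)) = 14.
Baby table (69^j mod 173 for j=0..13):
  0:1  1:69  2:90  3:155  4:142  5:110  6:151  7:39
  8:96  9:50  10:163  11:2  12:138  13:7
Giant step factor: 69^(-14) ≡ 24 (mod 173).
Scan 128·24^i mod 173 for i = 0, 1, …:
  i=0: 128   i=1: 131   i=2: 30   i=3: 28
  i=4: 153   i=5: 39
Match at i=5, j=7: x = 5·14 + 7 = 77.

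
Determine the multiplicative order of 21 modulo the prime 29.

28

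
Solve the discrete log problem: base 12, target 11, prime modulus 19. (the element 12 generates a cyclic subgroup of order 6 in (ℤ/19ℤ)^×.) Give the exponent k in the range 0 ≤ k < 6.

Successive powers of 12 modulo 19:
  12^0=1  12^1=12  12^2=11
So 12^2 ≡ 11 (mod 19), giving k = 2.

2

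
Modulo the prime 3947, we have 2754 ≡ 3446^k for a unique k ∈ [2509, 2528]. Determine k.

2516

Compute 3446^2509 mod 3947 = 643, then multiply by 3446 repeatedly:
  3446^2509=643  3446^2510=1511  3446^2511=813  3446^2512=3175  3446^2513=3913
  3446^2514=1246  3446^2515=3327  3446^2516=2754
Found 2754 at exponent 2516.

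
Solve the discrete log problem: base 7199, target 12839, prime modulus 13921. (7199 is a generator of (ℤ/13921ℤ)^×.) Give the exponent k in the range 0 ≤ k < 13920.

6211

Baby-step giant-step with m = ceil(sqrt(13920)) = 118.
Baby table (7199^j mod 13921 for j=0..117):
  0:1  1:7199  2:11639  3:12583  4:1070  5:4617  6:8356  7:2203
  8:3378  9:12156  10:3638  11:4561  12:8921  13:4706  14:8701  15:7920
  16:9585  17:9939  18:10842  19:10432  20:10094  21:13007  22:4747  23:11519
  24:11805  25:10411  26:12046  27:5245  28:5003  29:2970  30:12295  31:1987
  32:7546  33:3912  34:305  35:10098  36:40  37:9540  38:6167  39:2164
  40:1037  41:3707  42:136  43:4594  44:9831  45:12926  46:6310  47:1467
  48:8815  49:7267  50:15  51:10538  52:7533  53:7772  54:2129  55:13571
  56:51  57:5203  58:8907  59:1367  60:12807  61:12731  62:8526  63:985
  64:5226  65:7432  66:4565  67:9875  68:9499  69:3349  70:12200  71:211
  72:1600  73:5733  74:10023  75:3034  76:13638  77:9070  78:5440  79:2787
  80:3452  81:1963  82:1822  83:2996  84:4575  85:12260  86:600  87:3890
  88:8979  89:4618  90:1634  91:13842  92:2040  93:13226  94:8255  95:12917
  96:11124  97:8084  98:6936  99:11558  100:225  101:4939  102:1627  103:5212
  104:4093  105:8671  106:765  107:8440  108:8316  109:6584  110:11132  111:9992
  112:2601  113:854  114:8785  115:112  116:12791  117:8915
Giant step factor: 7199^(-118) ≡ 7732 (mod 13921).
Scan 12839·7732^i mod 13921 for i = 0, 1, …:
  i=0: 12839   i=1: 497   i=2: 608   i=3: 9679
  i=4: 12653   i=5: 10129   i=6: 11803   i=7: 8641
  i=8: 5333   i=9: 754     …   i=51: 10677
  i=52: 3034
Match at i=52, j=75: k = 52·118 + 75 = 6211.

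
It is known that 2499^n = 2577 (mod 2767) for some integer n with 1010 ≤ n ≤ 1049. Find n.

1040

Compute 2499^1010 mod 2767 = 976, then multiply by 2499 repeatedly:
  2499^1010=976  2499^1011=1297  2499^1012=1046  2499^1013=1906  2499^1014=1087
  2499^1015=1986  2499^1016=1783  2499^1017=847  2499^1018=2665  2499^1019=2433
  2499^1020=968  2499^1021=674  2499^1022=1990  2499^1023=711  2499^1024=375
  2499^1025=1879  2499^1026=22  2499^1027=2405  2499^1028=171  2499^1029=1211
  2499^1030=1958  2499^1031=986  2499^1032=1384  2499^1033=2633  2499^1034=2708
  2499^1035=1977  2499^1036=1428  2499^1037=1909  2499^1038=283  2499^1039=1632
  2499^1040=2577
Found 2577 at exponent 1040.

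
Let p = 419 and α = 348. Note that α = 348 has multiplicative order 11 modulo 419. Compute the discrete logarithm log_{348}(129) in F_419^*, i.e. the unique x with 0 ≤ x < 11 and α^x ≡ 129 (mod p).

9

Successive powers of 348 modulo 419:
  348^0=1  348^1=348  348^2=13  348^3=334  348^4=169  348^5=152
  348^6=102  348^7=300  348^8=69  348^9=129
So 348^9 ≡ 129 (mod 419), giving x = 9.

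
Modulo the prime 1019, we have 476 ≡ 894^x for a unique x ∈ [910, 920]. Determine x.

Compute 894^910 mod 1019 = 494, then multiply by 894 repeatedly:
  894^910=494  894^911=409  894^912=844  894^913=476
Found 476 at exponent 913.

913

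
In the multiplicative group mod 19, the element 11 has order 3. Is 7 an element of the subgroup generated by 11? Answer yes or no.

7 ∈ ⟨11⟩ iff 7^3 ≡ 1 (mod 19), since |⟨11⟩| = 3.
7^3 mod 19 = 1.
Since 1 = 1, 7 lies in the subgroup.

yes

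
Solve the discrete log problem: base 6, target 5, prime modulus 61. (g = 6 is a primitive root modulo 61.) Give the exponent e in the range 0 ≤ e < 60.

46

Baby-step giant-step with m = ceil(sqrt(60)) = 8.
Baby table (6^j mod 61 for j=0..7):
  0:1  1:6  2:36  3:33  4:15  5:29  6:52  7:7
Giant step factor: 6^(-8) ≡ 16 (mod 61).
Scan 5·16^i mod 61 for i = 0, 1, …:
  i=0: 5   i=1: 19   i=2: 60   i=3: 45
  i=4: 49   i=5: 52
Match at i=5, j=6: e = 5·8 + 6 = 46.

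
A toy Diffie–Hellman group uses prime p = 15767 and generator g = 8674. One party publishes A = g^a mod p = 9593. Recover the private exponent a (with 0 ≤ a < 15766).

6495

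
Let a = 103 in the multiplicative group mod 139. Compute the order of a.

The order of 103 must divide p − 1 = 138 = 2 · 3 · 23.
Divisors: 1, 2, 3, 6, 23, 46, 69, 138.
Check each in increasing order: 103^1 ≡ 103;  103^2 ≡ 45;  103^3 ≡ 48;  103^6 ≡ 80;  103^23 ≡ 138;  103^46 ≡ 1.
Smallest exponent giving 1 is 46.

46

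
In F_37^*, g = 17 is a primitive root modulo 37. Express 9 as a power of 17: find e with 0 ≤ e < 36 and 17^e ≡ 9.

28

Successive powers of 17 modulo 37:
  17^0=1  17^1=17  17^2=30  17^3=29  17^4=12  17^5=19
  17^6=27  17^7=15  17^8=33  17^9=6  17^10=28  17^11=32
  17^12=26  17^13=35  17^14=3  17^15=14  17^16=16  17^17=13
  17^18=36  17^19=20  17^20=7  17^21=8  17^22=25  17^23=18
  17^24=10  17^25=22  17^26=4  17^27=31  17^28=9
So 17^28 ≡ 9 (mod 37), giving e = 28.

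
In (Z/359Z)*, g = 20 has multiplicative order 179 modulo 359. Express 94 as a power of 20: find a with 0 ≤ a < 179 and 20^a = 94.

37

Baby-step giant-step with m = ceil(sqrt(179)) = 14.
Baby table (20^j mod 359 for j=0..13):
  0:1  1:20  2:41  3:102  4:245  5:233  6:352  7:219
  8:72  9:4  10:80  11:164  12:49  13:262
Giant step factor: 20^(-14) ≡ 307 (mod 359).
Scan 94·307^i mod 359 for i = 0, 1, …:
  i=0: 94   i=1: 138   i=2: 4
Match at i=2, j=9: a = 2·14 + 9 = 37.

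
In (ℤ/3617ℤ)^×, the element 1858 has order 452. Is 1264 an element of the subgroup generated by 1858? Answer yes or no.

1264 ∈ ⟨1858⟩ iff 1264^452 ≡ 1 (mod 3617), since |⟨1858⟩| = 452.
1264^452 mod 3617 = 1.
Since 1 = 1, 1264 lies in the subgroup.

yes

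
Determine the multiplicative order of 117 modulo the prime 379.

378

The order of 117 must divide p − 1 = 378 = 2 · 3^3 · 7.
Divisors: 1, 2, 3, 6, 7, 9, 14, 18, 21, 27, 42, 54, 63, 126, 189, 378.
Check each in increasing order: 117^1 ≡ 117;  117^2 ≡ 45;  117^3 ≡ 338;  117^6 ≡ 165;  117^7 ≡ 355;  117^9 ≡ 57;  117^14 ≡ 197;  117^18 ≡ 217;  117^21 ≡ 199;  117^27 ≡ 241;  117^42 ≡ 185;  117^54 ≡ 94;  117^63 ≡ 52;  117^126 ≡ 51;  117^189 ≡ 378;  117^378 ≡ 1.
Smallest exponent giving 1 is 378.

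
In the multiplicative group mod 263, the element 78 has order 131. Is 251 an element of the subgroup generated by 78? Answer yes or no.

no

251 ∈ ⟨78⟩ iff 251^131 ≡ 1 (mod 263), since |⟨78⟩| = 131.
251^131 mod 263 = 262.
Since 262 ≠ 1, 251 does not lie in the subgroup.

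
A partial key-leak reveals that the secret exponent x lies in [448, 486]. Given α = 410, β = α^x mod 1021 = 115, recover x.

456

Compute 410^448 mod 1021 = 673, then multiply by 410 repeatedly:
  410^448=673  410^449=260  410^450=416  410^451=53  410^452=289
  410^453=54  410^454=699  410^455=710  410^456=115
Found 115 at exponent 456.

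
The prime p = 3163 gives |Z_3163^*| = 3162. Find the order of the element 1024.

527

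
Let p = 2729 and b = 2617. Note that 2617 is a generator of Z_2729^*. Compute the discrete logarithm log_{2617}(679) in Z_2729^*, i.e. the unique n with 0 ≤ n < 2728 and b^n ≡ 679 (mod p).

36

Baby-step giant-step with m = ceil(sqrt(2728)) = 53.
Baby table (2617^j mod 2729 for j=0..52):
  0:1  1:2617  2:1628  3:507  4:525  5:1238  6:523  7:1462
  8:2725  9:448  10:1675  11:701  12:629  13:506  14:637  15:2339
  16:16  17:937  18:1487  19:2654  20:213  21:705  22:181  23:1560
  24:2665  25:1710  26:2239  27:300  28:1877  29:2638  30:2005  31:1947
  32:256  33:1347  34:1960  35:1529  36:679  37:364  38:167  39:399
  40:1705  41:70  42:347  43:2071  44:13  45:1273  46:2061  47:1133
  48:1367  49:2449  50:1341  51:2632  52:2677
Giant step factor: 2617^(-53) ≡ 768 (mod 2729).
Scan 679·768^i mod 2729 for i = 0, 1, …:
  i=0: 679
Match at i=0, j=36: n = 0·53 + 36 = 36.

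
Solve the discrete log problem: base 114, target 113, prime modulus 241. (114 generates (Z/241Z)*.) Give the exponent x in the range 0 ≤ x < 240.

10

Successive powers of 114 modulo 241:
  114^0=1  114^1=114  114^2=223  114^3=117  114^4=83  114^5=63
  114^6=193  114^7=71  114^8=141  114^9=168  114^10=113
So 114^10 ≡ 113 (mod 241), giving x = 10.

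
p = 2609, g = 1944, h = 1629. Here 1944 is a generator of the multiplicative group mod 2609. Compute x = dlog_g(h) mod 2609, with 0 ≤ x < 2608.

2474

Baby-step giant-step with m = ceil(sqrt(2608)) = 52.
Baby table (1944^j mod 2609 for j=0..51):
  0:1  1:1944  2:1304  3:1637  4:1957  5:486  6:326  7:2366
  8:2446  9:1426  10:1386  11:1896  12:1916  13:1661  14:1651  15:474
  16:479  17:2372  18:1065  19:1423  20:772  21:593  22:2223  23:1008
  24:193  25:2105  26:1208  27:252  28:2005  29:2483  30:302  31:63
  32:2458  33:1273  34:1380  35:668  36:1919  37:2275  38:345  39:167
  40:1132  41:1221  42:2043  43:694  44:283  45:2262  46:1163  47:1478
  48:723  49:1870  50:943  51:1674
Giant step factor: 1944^(-52) ≡ 166 (mod 2609).
Scan 1629·166^i mod 2609 for i = 0, 1, …:
  i=0: 1629   i=1: 1687   i=2: 879   i=3: 2419
  i=4: 2377   i=5: 623   i=6: 1667   i=7: 168
  i=8: 1798   i=9: 1042     …   i=46: 1102
  i=47: 302
Match at i=47, j=30: x = 47·52 + 30 = 2474.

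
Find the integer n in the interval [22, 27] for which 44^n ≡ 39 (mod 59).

Compute 44^22 mod 59 = 41, then multiply by 44 repeatedly:
  44^22=41  44^23=34  44^24=21  44^25=39
Found 39 at exponent 25.

25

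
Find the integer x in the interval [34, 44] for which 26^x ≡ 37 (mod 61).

39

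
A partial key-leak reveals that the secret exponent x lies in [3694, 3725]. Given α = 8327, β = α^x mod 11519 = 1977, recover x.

3701

Compute 8327^3694 mod 11519 = 8814, then multiply by 8327 repeatedly:
  8327^3694=8814  8327^3695=6629  8327^3696=635  8327^3697=424  8327^3698=5834
  8327^3699=4095  8327^3700=2825  8327^3701=1977
Found 1977 at exponent 3701.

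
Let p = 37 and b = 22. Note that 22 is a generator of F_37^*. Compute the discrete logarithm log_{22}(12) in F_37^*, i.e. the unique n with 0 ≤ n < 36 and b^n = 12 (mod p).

16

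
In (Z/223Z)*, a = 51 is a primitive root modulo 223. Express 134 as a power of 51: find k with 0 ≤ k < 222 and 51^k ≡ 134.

79

Baby-step giant-step with m = ceil(sqrt(222)) = 15.
Baby table (51^j mod 223 for j=0..14):
  0:1  1:51  2:148  3:189  4:50  5:97  6:41  7:84
  8:47  9:167  10:43  11:186  12:120  13:99  14:143
Giant step factor: 51^(-15) ≡ 125 (mod 223).
Scan 134·125^i mod 223 for i = 0, 1, …:
  i=0: 134   i=1: 25   i=2: 3   i=3: 152
  i=4: 45   i=5: 50
Match at i=5, j=4: k = 5·15 + 4 = 79.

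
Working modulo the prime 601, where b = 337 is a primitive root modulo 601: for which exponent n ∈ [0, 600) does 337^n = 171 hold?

Baby-step giant-step with m = ceil(sqrt(600)) = 25.
Baby table (337^j mod 601 for j=0..24):
  0:1  1:337  2:581  3:472  4:400  5:176  6:414  7:86
  8:134  9:83  10:325  11:143  12:111  13:145  14:184  15:105
  16:527  17:304  18:278  19:531  20:450  21:198  22:15  23:247
  24:301
Giant step factor: 337^(-25) ≡ 387 (mod 601).
Scan 171·387^i mod 601 for i = 0, 1, …:
  i=0: 171   i=1: 67   i=2: 86
Match at i=2, j=7: n = 2·25 + 7 = 57.

57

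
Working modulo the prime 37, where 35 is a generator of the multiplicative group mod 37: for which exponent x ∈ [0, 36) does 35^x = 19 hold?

17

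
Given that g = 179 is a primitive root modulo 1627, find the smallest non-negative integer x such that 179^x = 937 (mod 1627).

620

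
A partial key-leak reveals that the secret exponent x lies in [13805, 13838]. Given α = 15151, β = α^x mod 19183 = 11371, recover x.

13818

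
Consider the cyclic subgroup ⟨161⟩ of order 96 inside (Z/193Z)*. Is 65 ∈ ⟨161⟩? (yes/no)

65 ∈ ⟨161⟩ iff 65^96 ≡ 1 (mod 193), since |⟨161⟩| = 96.
65^96 mod 193 = 1.
Since 1 = 1, 65 lies in the subgroup.

yes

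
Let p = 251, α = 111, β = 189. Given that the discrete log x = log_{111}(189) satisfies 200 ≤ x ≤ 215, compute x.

Compute 111^200 mod 251 = 20, then multiply by 111 repeatedly:
  111^200=20  111^201=212  111^202=189
Found 189 at exponent 202.

202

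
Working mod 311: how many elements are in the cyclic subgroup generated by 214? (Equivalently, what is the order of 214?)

155

The order of 214 must divide p − 1 = 310 = 2 · 5 · 31.
Divisors: 1, 2, 5, 10, 31, 62, 155, 310.
Check each in increasing order: 214^1 ≡ 214;  214^2 ≡ 79;  214^5 ≡ 140;  214^10 ≡ 7;  214^31 ≡ 6;  214^62 ≡ 36;  214^155 ≡ 1.
Smallest exponent giving 1 is 155.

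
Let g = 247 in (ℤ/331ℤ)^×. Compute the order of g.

The order of 247 must divide p − 1 = 330 = 2 · 3 · 5 · 11.
Divisors: 1, 2, 3, 5, 6, 10, 11, 15, 22, 30, 33, 55, 66, 110, 165, 330.
Check each in increasing order: 247^1 ≡ 247;  247^2 ≡ 105;  247^3 ≡ 117;  247^5 ≡ 38;  247^6 ≡ 118;  247^10 ≡ 120;  247^11 ≡ 181;  247^15 ≡ 257;  247^22 ≡ 323;  247^30 ≡ 180;  247^33 ≡ 207;  247^55 ≡ 330;  247^66 ≡ 150;  247^110 ≡ 1.
Smallest exponent giving 1 is 110.

110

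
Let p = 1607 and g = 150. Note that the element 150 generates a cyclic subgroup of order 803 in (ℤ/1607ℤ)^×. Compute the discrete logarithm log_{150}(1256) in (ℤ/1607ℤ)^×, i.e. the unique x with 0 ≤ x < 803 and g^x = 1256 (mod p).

32

Baby-step giant-step with m = ceil(sqrt(803)) = 29.
Baby table (150^j mod 1607 for j=0..28):
  0:1  1:150  2:2  3:300  4:4  5:600  6:8  7:1200
  8:16  9:793  10:32  11:1586  12:64  13:1565  14:128  15:1523
  16:256  17:1439  18:512  19:1271  20:1024  21:935  22:441  23:263
  24:882  25:526  26:157  27:1052  28:314
Giant step factor: 150^(-29) ≡ 1510 (mod 1607).
Scan 1256·1510^i mod 1607 for i = 0, 1, …:
  i=0: 1256   i=1: 300
Match at i=1, j=3: x = 1·29 + 3 = 32.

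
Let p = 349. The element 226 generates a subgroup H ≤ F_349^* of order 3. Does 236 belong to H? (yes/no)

no

⟨226⟩ has order 3; its elements mod 349 are {1, 122, 226}.
236 is not in this set.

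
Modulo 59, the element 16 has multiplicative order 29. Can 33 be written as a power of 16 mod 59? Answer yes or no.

no

33 ∈ ⟨16⟩ iff 33^29 ≡ 1 (mod 59), since |⟨16⟩| = 29.
33^29 mod 59 = 58.
Since 58 ≠ 1, 33 does not lie in the subgroup.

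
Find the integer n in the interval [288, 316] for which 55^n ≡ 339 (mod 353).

295

Compute 55^288 mod 353 = 58, then multiply by 55 repeatedly:
  55^288=58  55^289=13  55^290=9  55^291=142  55^292=44
  55^293=302  55^294=19  55^295=339
Found 339 at exponent 295.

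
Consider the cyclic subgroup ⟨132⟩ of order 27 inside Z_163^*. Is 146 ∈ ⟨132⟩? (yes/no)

yes

146 ∈ ⟨132⟩ iff 146^27 ≡ 1 (mod 163), since |⟨132⟩| = 27.
146^27 mod 163 = 1.
Since 1 = 1, 146 lies in the subgroup.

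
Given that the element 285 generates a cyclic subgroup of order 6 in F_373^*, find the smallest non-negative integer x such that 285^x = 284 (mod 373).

2

Successive powers of 285 modulo 373:
  285^0=1  285^1=285  285^2=284
So 285^2 ≡ 284 (mod 373), giving x = 2.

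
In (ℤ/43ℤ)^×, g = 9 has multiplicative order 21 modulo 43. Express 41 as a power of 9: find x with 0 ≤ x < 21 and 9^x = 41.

3

Successive powers of 9 modulo 43:
  9^0=1  9^1=9  9^2=38  9^3=41
So 9^3 ≡ 41 (mod 43), giving x = 3.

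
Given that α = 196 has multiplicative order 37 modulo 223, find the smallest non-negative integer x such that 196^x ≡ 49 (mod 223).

29

Successive powers of 196 modulo 223:
  196^0=1  196^1=196  196^2=60  196^3=164  196^4=32  196^5=28
  196^6=136  196^7=119  196^8=132  196^9=4  196^10=115  196^11=17
  196^12=210  196^13=128  196^14=112  196^15=98  196^16=30  196^17=82
  196^18=16  196^19=14  196^20=68  196^21=171  196^22=66  196^23=2
  196^24=169  196^25=120  196^26=105  196^27=64  196^28=56  196^29=49
So 196^29 ≡ 49 (mod 223), giving x = 29.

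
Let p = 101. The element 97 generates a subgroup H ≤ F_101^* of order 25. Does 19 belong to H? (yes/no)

⟨97⟩ has order 25; its elements mod 101 are {1, 5, 16, 19, 24, 25, 31, 36, 37, 52, 54, 56, 58, 68, 71, 78, 79, 80, 81, 84, 87, 88, 92, 95, 97}.
19 is in this set.

yes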